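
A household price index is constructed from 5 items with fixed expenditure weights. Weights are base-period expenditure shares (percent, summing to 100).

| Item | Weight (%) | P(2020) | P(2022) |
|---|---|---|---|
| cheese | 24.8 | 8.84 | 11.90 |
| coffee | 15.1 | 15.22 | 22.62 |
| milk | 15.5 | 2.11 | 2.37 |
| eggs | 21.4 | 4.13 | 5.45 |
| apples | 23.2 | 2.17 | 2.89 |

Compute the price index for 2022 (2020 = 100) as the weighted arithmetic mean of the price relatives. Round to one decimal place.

cheese: 24.8 × (11.90/8.84) = 24.8 × 1.346154 = 33.3846
coffee: 15.1 × (22.62/15.22) = 15.1 × 1.486202 = 22.4417
milk: 15.5 × (2.37/2.11) = 15.5 × 1.123223 = 17.4100
eggs: 21.4 × (5.45/4.13) = 21.4 × 1.319613 = 28.2397
apples: 23.2 × (2.89/2.17) = 23.2 × 1.331797 = 30.8977
Index = Σ wᵢ·(p₁ᵢ/p₀ᵢ) = 33.3846 + 22.4417 + 17.4100 + 28.2397 + 30.8977 = 132.3736

132.4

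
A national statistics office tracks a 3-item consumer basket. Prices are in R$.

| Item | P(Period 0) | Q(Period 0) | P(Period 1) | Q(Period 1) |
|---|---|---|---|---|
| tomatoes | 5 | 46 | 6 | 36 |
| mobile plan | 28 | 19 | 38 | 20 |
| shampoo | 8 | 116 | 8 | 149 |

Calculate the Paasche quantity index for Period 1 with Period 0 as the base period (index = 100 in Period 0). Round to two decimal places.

Paasche quantity index uses current-period prices as weights.
ΣP(Period 1)·Q(Period 1) = 6×36 + 38×20 + 8×149 = 216 + 760 + 1192 = 2168
ΣP(Period 1)·Q(Period 0) = 6×46 + 38×19 + 8×116 = 276 + 722 + 928 = 1926
Index = 2168 / 1926 × 100 = 112.5649

112.56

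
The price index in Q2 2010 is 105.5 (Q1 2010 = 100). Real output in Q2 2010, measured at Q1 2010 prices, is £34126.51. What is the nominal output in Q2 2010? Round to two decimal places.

Nominal = Real × (Index/100) = 34126.51 × (105.5/100)
        = 34126.51 × 1.055 = 36003.4681

36003.47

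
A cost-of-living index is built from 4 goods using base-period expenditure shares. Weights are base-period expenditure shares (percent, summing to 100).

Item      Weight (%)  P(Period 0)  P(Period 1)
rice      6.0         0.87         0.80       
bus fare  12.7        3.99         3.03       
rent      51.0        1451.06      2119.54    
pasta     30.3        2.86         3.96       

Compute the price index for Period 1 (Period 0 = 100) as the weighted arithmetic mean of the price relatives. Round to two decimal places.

131.61

rice: 6.0 × (0.80/0.87) = 6.0 × 0.919540 = 5.5172
bus fare: 12.7 × (3.03/3.99) = 12.7 × 0.759398 = 9.6444
rent: 51.0 × (2119.54/1451.06) = 51.0 × 1.460684 = 74.4949
pasta: 30.3 × (3.96/2.86) = 30.3 × 1.384615 = 41.9538
Index = Σ wᵢ·(p₁ᵢ/p₀ᵢ) = 5.5172 + 9.6444 + 74.4949 + 41.9538 = 131.6103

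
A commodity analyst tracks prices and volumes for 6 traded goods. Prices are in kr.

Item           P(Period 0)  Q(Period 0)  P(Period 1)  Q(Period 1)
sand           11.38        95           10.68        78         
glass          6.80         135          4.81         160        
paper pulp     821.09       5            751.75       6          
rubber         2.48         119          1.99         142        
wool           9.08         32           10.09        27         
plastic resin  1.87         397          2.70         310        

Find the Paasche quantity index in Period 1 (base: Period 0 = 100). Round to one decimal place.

Paasche quantity index uses current-period prices as weights.
ΣP(Period 1)·Q(Period 1) = 10.68×78 + 4.81×160 + 751.75×6 + 1.99×142 + 10.09×27 + 2.70×310 = 833.04 + 769.6 + 4510.5 + 282.58 + 272.43 + 837 = 7505.15
ΣP(Period 1)·Q(Period 0) = 10.68×95 + 4.81×135 + 751.75×5 + 1.99×119 + 10.09×32 + 2.70×397 = 1014.6 + 649.35 + 3758.75 + 236.81 + 322.88 + 1071.9 = 7054.29
Index = 7505.15 / 7054.29 × 100 = 106.3913

106.4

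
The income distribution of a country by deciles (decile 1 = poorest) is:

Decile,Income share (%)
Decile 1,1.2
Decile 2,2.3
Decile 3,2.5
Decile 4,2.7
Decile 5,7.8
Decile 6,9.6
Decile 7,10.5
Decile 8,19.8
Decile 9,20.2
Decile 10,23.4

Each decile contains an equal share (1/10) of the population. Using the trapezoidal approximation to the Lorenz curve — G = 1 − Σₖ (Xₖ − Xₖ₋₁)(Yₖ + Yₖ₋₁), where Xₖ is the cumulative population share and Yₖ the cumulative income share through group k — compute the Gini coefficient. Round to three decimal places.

Cumulative income shares Yₖ: 0.0120, 0.0350, 0.0600, 0.0870, 0.1650, 0.2610, 0.3660, 0.5640, 0.7660, 1.0000
Σ (Xₖ−Xₖ₋₁)(Yₖ+Yₖ₋₁) = (1/10)(0.0120+0.0000) + (1/10)(0.0350+0.0120) + (1/10)(0.0600+0.0350) + (1/10)(0.0870+0.0600) + (1/10)(0.1650+0.0870) + (1/10)(0.2610+0.1650) + (1/10)(0.3660+0.2610) + (1/10)(0.5640+0.3660) + (1/10)(0.7660+0.5640) + (1/10)(1.0000+0.7660)
  = 0.0012 + 0.0047 + 0.0095 + 0.0147 + 0.0252 + 0.0426 + 0.0627 + 0.0930 + 0.1330 + 0.1766 = 0.5632
G = 1 − 0.5632 = 0.4368

0.437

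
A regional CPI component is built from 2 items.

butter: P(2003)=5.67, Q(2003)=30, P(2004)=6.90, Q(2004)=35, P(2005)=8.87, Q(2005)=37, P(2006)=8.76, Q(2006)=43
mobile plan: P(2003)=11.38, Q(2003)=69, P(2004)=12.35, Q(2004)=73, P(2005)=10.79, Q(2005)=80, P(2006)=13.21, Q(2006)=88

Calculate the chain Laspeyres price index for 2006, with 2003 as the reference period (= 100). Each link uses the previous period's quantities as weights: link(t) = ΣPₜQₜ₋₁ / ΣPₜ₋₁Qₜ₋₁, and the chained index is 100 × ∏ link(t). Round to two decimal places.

123.45

Link 2003→2004:
ΣP(2004)Q(2003) = 6.90×30 + 12.35×69 = 207 + 852.15 = 1059.15
ΣP(2003)Q(2003) = 5.67×30 + 11.38×69 = 170.1 + 785.22 = 955.32
link = 1059.15/955.32 = 1.108686
Link 2004→2005:
ΣP(2005)Q(2004) = 8.87×35 + 10.79×73 = 310.45 + 787.67 = 1098.12
ΣP(2004)Q(2004) = 6.90×35 + 12.35×73 = 241.5 + 901.55 = 1143.05
link = 1098.12/1143.05 = 0.960693
Link 2005→2006:
ΣP(2006)Q(2005) = 8.76×37 + 13.21×80 = 324.12 + 1056.8 = 1380.92
ΣP(2005)Q(2005) = 8.87×37 + 10.79×80 = 328.19 + 863.2 = 1191.39
link = 1380.92/1191.39 = 1.159083
Chained index = 100 × 1.108686 × 0.960693 × 1.159083 = 123.4547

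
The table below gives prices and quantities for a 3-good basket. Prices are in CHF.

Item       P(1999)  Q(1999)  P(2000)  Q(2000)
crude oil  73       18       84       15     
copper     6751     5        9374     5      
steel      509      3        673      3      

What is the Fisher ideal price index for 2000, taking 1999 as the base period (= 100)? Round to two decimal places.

137.79

Laspeyres component (base-period weights):
ΣP(2000)Q(1999) = 84×18 + 9374×5 + 673×3 = 1512 + 46870 + 2019 = 50401
ΣP(1999)Q(1999) = 73×18 + 6751×5 + 509×3 = 1314 + 33755 + 1527 = 36596
L = 50401 / 36596 × 100 = 137.7227
Paasche component (current-period weights):
ΣP(2000)Q(2000) = 84×15 + 9374×5 + 673×3 = 1260 + 46870 + 2019 = 50149
ΣP(1999)Q(2000) = 73×15 + 6751×5 + 509×3 = 1095 + 33755 + 1527 = 36377
P = 50149 / 36377 × 100 = 137.8591
Fisher = √(L × P) = √(137.7227 × 137.8591) = 137.7909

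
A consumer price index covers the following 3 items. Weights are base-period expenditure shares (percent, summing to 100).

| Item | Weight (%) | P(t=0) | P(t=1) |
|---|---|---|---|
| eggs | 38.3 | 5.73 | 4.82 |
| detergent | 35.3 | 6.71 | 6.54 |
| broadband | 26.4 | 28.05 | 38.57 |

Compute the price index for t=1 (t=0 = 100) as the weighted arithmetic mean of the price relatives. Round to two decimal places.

eggs: 38.3 × (4.82/5.73) = 38.3 × 0.841187 = 32.2175
detergent: 35.3 × (6.54/6.71) = 35.3 × 0.974665 = 34.4057
broadband: 26.4 × (38.57/28.05) = 26.4 × 1.375045 = 36.3012
Index = Σ wᵢ·(p₁ᵢ/p₀ᵢ) = 32.2175 + 34.4057 + 36.3012 = 102.9243

102.92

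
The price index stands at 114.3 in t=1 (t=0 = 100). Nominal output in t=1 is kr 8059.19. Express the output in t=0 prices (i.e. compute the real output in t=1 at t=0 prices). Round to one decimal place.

Real = Nominal ÷ (Index/100) = 8059.19 ÷ (114.3/100)
     = 8059.19 ÷ 1.143 = 7050.9099

7050.9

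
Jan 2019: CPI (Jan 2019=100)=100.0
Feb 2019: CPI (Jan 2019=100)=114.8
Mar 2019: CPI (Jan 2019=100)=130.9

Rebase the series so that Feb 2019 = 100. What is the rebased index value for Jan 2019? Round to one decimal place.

Rebased(Jan 2019) = 100.0 / 114.8 × 100 = 87.1080

87.1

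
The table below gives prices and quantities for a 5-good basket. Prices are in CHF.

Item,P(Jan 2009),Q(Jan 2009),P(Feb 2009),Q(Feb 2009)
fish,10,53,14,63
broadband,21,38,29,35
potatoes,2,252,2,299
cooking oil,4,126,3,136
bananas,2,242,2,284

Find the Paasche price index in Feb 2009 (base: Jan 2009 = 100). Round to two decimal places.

112.88

Paasche price index uses current-period quantities as weights.
ΣP(Feb 2009)·Q(Feb 2009) = 14×63 + 29×35 + 2×299 + 3×136 + 2×284 = 882 + 1015 + 598 + 408 + 568 = 3471
ΣP(Jan 2009)·Q(Feb 2009) = 10×63 + 21×35 + 2×299 + 4×136 + 2×284 = 630 + 735 + 598 + 544 + 568 = 3075
Index = 3471 / 3075 × 100 = 112.8780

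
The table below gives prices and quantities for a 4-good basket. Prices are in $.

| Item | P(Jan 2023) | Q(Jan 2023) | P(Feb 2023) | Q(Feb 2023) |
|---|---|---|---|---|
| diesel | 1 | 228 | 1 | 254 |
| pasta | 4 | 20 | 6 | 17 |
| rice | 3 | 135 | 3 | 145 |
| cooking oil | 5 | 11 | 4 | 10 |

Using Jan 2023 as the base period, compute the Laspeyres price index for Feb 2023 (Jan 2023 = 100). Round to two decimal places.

Laspeyres price index uses base-period quantities as weights.
ΣP(Feb 2023)·Q(Jan 2023) = 1×228 + 6×20 + 3×135 + 4×11 = 228 + 120 + 405 + 44 = 797
ΣP(Jan 2023)·Q(Jan 2023) = 1×228 + 4×20 + 3×135 + 5×11 = 228 + 80 + 405 + 55 = 768
Index = 797 / 768 × 100 = 103.7760

103.78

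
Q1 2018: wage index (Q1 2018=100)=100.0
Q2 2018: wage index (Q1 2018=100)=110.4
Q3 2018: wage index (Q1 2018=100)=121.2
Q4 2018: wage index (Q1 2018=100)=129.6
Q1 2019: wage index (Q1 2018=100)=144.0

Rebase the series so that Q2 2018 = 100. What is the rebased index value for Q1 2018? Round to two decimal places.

90.58

Rebased(Q1 2018) = 100.0 / 110.4 × 100 = 90.5797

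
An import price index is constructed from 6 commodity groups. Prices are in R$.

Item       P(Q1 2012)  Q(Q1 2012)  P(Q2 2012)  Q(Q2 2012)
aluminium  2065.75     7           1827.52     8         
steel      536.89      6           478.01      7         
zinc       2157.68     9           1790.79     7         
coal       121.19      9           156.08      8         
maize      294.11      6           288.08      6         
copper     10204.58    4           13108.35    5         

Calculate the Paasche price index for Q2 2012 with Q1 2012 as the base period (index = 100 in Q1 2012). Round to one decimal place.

111.1

Paasche price index uses current-period quantities as weights.
ΣP(Q2 2012)·Q(Q2 2012) = 1827.52×8 + 478.01×7 + 1790.79×7 + 156.08×8 + 288.08×6 + 13108.35×5 = 14620.16 + 3346.07 + 12535.53 + 1248.64 + 1728.48 + 65541.75 = 99020.63
ΣP(Q1 2012)·Q(Q2 2012) = 2065.75×8 + 536.89×7 + 2157.68×7 + 121.19×8 + 294.11×6 + 10204.58×5 = 16526 + 3758.23 + 15103.76 + 969.52 + 1764.66 + 51022.9 = 89145.07
Index = 99020.63 / 89145.07 × 100 = 111.0781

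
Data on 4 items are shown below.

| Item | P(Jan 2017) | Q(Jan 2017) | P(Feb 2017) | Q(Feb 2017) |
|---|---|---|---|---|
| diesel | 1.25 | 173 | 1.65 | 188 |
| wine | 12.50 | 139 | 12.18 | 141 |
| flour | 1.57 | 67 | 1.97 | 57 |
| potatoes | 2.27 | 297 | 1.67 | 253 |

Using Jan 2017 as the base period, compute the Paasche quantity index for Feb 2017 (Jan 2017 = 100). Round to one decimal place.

Paasche quantity index uses current-period prices as weights.
ΣP(Feb 2017)·Q(Feb 2017) = 1.65×188 + 12.18×141 + 1.97×57 + 1.67×253 = 310.2 + 1717.38 + 112.29 + 422.51 = 2562.38
ΣP(Feb 2017)·Q(Jan 2017) = 1.65×173 + 12.18×139 + 1.97×67 + 1.67×297 = 285.45 + 1693.02 + 131.99 + 495.99 = 2606.45
Index = 2562.38 / 2606.45 × 100 = 98.3092

98.3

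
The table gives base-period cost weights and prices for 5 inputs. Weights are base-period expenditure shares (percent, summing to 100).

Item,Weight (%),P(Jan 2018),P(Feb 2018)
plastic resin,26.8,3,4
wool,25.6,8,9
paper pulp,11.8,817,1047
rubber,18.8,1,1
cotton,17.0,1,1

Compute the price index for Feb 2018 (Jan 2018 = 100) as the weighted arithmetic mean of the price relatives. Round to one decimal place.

115.5

plastic resin: 26.8 × (4/3) = 26.8 × 1.333333 = 35.7333
wool: 25.6 × (9/8) = 25.6 × 1.125000 = 28.8000
paper pulp: 11.8 × (1047/817) = 11.8 × 1.281518 = 15.1219
rubber: 18.8 × (1/1) = 18.8 × 1.000000 = 18.8000
cotton: 17.0 × (1/1) = 17.0 × 1.000000 = 17.0000
Index = Σ wᵢ·(p₁ᵢ/p₀ᵢ) = 35.7333 + 28.8000 + 15.1219 + 18.8000 + 17.0000 = 115.4552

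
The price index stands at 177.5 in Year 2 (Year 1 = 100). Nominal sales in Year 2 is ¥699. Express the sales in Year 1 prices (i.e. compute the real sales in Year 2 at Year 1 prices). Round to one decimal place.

393.8

Real = Nominal ÷ (Index/100) = 699 ÷ (177.5/100)
     = 699 ÷ 1.775 = 393.8028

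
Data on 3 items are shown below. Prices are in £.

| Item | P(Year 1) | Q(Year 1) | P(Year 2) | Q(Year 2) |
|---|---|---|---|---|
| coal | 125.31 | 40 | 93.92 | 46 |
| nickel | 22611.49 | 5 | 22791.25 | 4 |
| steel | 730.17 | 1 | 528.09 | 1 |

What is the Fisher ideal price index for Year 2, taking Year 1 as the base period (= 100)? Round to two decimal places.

99.29

Laspeyres component (base-period weights):
ΣP(Year 2)Q(Year 1) = 93.92×40 + 22791.25×5 + 528.09×1 = 3756.8 + 113956.25 + 528.09 = 118241.14
ΣP(Year 1)Q(Year 1) = 125.31×40 + 22611.49×5 + 730.17×1 = 5012.4 + 113057.45 + 730.17 = 118800.02
L = 118241.14 / 118800.02 × 100 = 99.5296
Paasche component (current-period weights):
ΣP(Year 2)Q(Year 2) = 93.92×46 + 22791.25×4 + 528.09×1 = 4320.32 + 91165 + 528.09 = 96013.41
ΣP(Year 1)Q(Year 2) = 125.31×46 + 22611.49×4 + 730.17×1 = 5764.26 + 90445.96 + 730.17 = 96940.39
P = 96013.41 / 96940.39 × 100 = 99.0438
Fisher = √(L × P) = √(99.5296 × 99.0438) = 99.2864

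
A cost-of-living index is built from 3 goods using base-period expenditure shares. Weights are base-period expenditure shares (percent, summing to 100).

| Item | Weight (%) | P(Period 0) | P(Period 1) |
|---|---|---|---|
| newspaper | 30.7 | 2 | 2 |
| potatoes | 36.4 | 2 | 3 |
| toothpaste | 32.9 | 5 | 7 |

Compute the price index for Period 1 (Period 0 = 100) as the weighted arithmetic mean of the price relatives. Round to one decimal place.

newspaper: 30.7 × (2/2) = 30.7 × 1.000000 = 30.7000
potatoes: 36.4 × (3/2) = 36.4 × 1.500000 = 54.6000
toothpaste: 32.9 × (7/5) = 32.9 × 1.400000 = 46.0600
Index = Σ wᵢ·(p₁ᵢ/p₀ᵢ) = 30.7000 + 54.6000 + 46.0600 = 131.3600

131.4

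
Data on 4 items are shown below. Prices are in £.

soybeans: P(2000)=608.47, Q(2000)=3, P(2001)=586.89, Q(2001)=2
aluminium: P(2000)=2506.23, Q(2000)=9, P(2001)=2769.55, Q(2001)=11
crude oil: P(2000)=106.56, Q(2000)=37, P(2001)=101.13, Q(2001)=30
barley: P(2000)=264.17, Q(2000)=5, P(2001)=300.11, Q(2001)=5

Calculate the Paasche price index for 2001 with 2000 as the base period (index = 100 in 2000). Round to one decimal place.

Paasche price index uses current-period quantities as weights.
ΣP(2001)·Q(2001) = 586.89×2 + 2769.55×11 + 101.13×30 + 300.11×5 = 1173.78 + 30465.05 + 3033.9 + 1500.55 = 36173.28
ΣP(2000)·Q(2001) = 608.47×2 + 2506.23×11 + 106.56×30 + 264.17×5 = 1216.94 + 27568.53 + 3196.8 + 1320.85 = 33303.12
Index = 36173.28 / 33303.12 × 100 = 108.6183

108.6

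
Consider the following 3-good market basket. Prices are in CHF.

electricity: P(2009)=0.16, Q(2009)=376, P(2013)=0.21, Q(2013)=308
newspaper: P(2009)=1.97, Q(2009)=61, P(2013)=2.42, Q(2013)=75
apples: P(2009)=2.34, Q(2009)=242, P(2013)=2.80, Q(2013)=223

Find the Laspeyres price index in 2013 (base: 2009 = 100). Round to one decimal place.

Laspeyres price index uses base-period quantities as weights.
ΣP(2013)·Q(2009) = 0.21×376 + 2.42×61 + 2.80×242 = 78.96 + 147.62 + 677.6 = 904.18
ΣP(2009)·Q(2009) = 0.16×376 + 1.97×61 + 2.34×242 = 60.16 + 120.17 + 566.28 = 746.61
Index = 904.18 / 746.61 × 100 = 121.1047

121.1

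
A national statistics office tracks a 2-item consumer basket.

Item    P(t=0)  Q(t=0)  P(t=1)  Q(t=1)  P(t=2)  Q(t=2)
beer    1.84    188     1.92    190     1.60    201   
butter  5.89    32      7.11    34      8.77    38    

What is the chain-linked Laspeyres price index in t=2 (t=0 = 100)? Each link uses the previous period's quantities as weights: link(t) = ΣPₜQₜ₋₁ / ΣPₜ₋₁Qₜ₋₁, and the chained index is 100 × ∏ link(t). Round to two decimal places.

109.33

Link t=0→t=1:
ΣP(t=1)Q(t=0) = 1.92×188 + 7.11×32 = 360.96 + 227.52 = 588.48
ΣP(t=0)Q(t=0) = 1.84×188 + 5.89×32 = 345.92 + 188.48 = 534.4
link = 588.48/534.4 = 1.101198
Link t=1→t=2:
ΣP(t=2)Q(t=1) = 1.60×190 + 8.77×34 = 304 + 298.18 = 602.18
ΣP(t=1)Q(t=1) = 1.92×190 + 7.11×34 = 364.8 + 241.74 = 606.54
link = 602.18/606.54 = 0.992812
Chained index = 100 × 1.101198 × 0.992812 = 109.3282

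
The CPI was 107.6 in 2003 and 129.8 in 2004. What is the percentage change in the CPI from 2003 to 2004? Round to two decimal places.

20.63%

Change = (129.8 − 107.6) / 107.6 × 100
       = 22.2 / 107.6 × 100 = 20.6320%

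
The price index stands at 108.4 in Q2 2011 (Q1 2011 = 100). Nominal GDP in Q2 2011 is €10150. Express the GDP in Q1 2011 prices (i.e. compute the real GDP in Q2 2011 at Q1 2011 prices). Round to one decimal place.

9363.5

Real = Nominal ÷ (Index/100) = 10150 ÷ (108.4/100)
     = 10150 ÷ 1.084 = 9363.4686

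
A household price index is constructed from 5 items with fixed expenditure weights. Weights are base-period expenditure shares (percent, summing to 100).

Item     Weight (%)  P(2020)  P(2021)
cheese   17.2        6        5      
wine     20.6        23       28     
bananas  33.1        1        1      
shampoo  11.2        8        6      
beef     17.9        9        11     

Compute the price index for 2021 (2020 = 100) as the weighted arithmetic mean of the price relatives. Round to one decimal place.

102.8

cheese: 17.2 × (5/6) = 17.2 × 0.833333 = 14.3333
wine: 20.6 × (28/23) = 20.6 × 1.217391 = 25.0783
bananas: 33.1 × (1/1) = 33.1 × 1.000000 = 33.1000
shampoo: 11.2 × (6/8) = 11.2 × 0.750000 = 8.4000
beef: 17.9 × (11/9) = 17.9 × 1.222222 = 21.8778
Index = Σ wᵢ·(p₁ᵢ/p₀ᵢ) = 14.3333 + 25.0783 + 33.1000 + 8.4000 + 21.8778 = 102.7894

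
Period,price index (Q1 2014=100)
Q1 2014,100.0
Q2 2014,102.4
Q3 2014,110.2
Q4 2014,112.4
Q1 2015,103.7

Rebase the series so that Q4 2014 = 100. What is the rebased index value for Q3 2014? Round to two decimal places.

Rebased(Q3 2014) = 110.2 / 112.4 × 100 = 98.0427

98.04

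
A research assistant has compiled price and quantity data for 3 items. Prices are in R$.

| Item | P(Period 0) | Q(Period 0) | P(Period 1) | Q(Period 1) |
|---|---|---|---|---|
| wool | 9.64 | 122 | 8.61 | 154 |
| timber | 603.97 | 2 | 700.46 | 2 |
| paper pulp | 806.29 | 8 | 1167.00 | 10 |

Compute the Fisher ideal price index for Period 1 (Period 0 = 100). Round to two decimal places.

Laspeyres component (base-period weights):
ΣP(Period 1)Q(Period 0) = 8.61×122 + 700.46×2 + 1167.00×8 = 1050.42 + 1400.92 + 9336 = 11787.34
ΣP(Period 0)Q(Period 0) = 9.64×122 + 603.97×2 + 806.29×8 = 1176.08 + 1207.94 + 6450.32 = 8834.34
L = 11787.34 / 8834.34 × 100 = 133.4264
Paasche component (current-period weights):
ΣP(Period 1)Q(Period 1) = 8.61×154 + 700.46×2 + 1167.00×10 = 1325.94 + 1400.92 + 11670 = 14396.86
ΣP(Period 0)Q(Period 1) = 9.64×154 + 603.97×2 + 806.29×10 = 1484.56 + 1207.94 + 8062.9 = 10755.4
P = 14396.86 / 10755.4 × 100 = 133.8570
Fisher = √(L × P) = √(133.4264 × 133.8570) = 133.6415

133.64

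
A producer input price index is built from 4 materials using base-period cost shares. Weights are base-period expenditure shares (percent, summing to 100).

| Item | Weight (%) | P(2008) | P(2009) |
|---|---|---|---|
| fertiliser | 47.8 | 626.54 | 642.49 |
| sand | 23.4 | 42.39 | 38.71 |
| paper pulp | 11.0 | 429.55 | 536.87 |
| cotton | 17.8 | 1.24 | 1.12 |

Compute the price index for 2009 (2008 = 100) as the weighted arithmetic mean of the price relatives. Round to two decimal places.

100.21

fertiliser: 47.8 × (642.49/626.54) = 47.8 × 1.025457 = 49.0169
sand: 23.4 × (38.71/42.39) = 23.4 × 0.913187 = 21.3686
paper pulp: 11.0 × (536.87/429.55) = 11.0 × 1.249843 = 13.7483
cotton: 17.8 × (1.12/1.24) = 17.8 × 0.903226 = 16.0774
Index = Σ wᵢ·(p₁ᵢ/p₀ᵢ) = 49.0169 + 21.3686 + 13.7483 + 16.0774 = 100.2111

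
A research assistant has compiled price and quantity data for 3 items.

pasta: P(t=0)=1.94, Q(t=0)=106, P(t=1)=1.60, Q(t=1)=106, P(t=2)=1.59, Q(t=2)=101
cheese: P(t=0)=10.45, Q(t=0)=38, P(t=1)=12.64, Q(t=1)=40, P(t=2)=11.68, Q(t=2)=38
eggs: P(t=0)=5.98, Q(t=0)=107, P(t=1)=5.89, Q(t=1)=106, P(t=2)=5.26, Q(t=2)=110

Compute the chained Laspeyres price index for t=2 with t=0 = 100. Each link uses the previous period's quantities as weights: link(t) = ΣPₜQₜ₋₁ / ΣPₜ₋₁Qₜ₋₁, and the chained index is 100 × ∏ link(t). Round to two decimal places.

94.60

Link t=0→t=1:
ΣP(t=1)Q(t=0) = 1.60×106 + 12.64×38 + 5.89×107 = 169.6 + 480.32 + 630.23 = 1280.15
ΣP(t=0)Q(t=0) = 1.94×106 + 10.45×38 + 5.98×107 = 205.64 + 397.1 + 639.86 = 1242.6
link = 1280.15/1242.6 = 1.030219
Link t=1→t=2:
ΣP(t=2)Q(t=1) = 1.59×106 + 11.68×40 + 5.26×106 = 168.54 + 467.2 + 557.56 = 1193.3
ΣP(t=1)Q(t=1) = 1.60×106 + 12.64×40 + 5.89×106 = 169.6 + 505.6 + 624.34 = 1299.54
link = 1193.3/1299.54 = 0.918248
Chained index = 100 × 1.030219 × 0.918248 = 94.5996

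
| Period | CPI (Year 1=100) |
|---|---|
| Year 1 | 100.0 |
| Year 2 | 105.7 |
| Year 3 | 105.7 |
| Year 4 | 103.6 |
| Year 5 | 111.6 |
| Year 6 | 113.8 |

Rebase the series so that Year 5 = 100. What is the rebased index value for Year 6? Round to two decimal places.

101.97

Rebased(Year 6) = 113.8 / 111.6 × 100 = 101.9713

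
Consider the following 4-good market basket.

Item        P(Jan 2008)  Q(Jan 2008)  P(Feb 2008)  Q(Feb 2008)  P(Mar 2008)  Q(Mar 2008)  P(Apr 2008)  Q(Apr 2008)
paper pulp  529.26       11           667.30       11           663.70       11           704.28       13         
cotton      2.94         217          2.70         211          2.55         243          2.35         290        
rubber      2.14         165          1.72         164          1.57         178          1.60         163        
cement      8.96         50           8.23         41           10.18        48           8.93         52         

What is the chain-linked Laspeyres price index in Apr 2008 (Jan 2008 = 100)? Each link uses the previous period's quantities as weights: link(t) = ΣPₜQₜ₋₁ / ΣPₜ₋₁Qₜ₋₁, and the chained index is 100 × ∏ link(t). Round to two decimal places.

Link Jan 2008→Feb 2008:
ΣP(Feb 2008)Q(Jan 2008) = 667.30×11 + 2.70×217 + 1.72×165 + 8.23×50 = 7340.3 + 585.9 + 283.8 + 411.5 = 8621.5
ΣP(Jan 2008)Q(Jan 2008) = 529.26×11 + 2.94×217 + 2.14×165 + 8.96×50 = 5821.86 + 637.98 + 353.1 + 448 = 7260.94
link = 8621.5/7260.94 = 1.187381
Link Feb 2008→Mar 2008:
ΣP(Mar 2008)Q(Feb 2008) = 663.70×11 + 2.55×211 + 1.57×164 + 10.18×41 = 7300.7 + 538.05 + 257.48 + 417.38 = 8513.61
ΣP(Feb 2008)Q(Feb 2008) = 667.30×11 + 2.70×211 + 1.72×164 + 8.23×41 = 7340.3 + 569.7 + 282.08 + 337.43 = 8529.51
link = 8513.61/8529.51 = 0.998136
Link Mar 2008→Apr 2008:
ΣP(Apr 2008)Q(Mar 2008) = 704.28×11 + 2.35×243 + 1.60×178 + 8.93×48 = 7747.08 + 571.05 + 284.8 + 428.64 = 9031.57
ΣP(Mar 2008)Q(Mar 2008) = 663.70×11 + 2.55×243 + 1.57×178 + 10.18×48 = 7300.7 + 619.65 + 279.46 + 488.64 = 8688.45
link = 9031.57/8688.45 = 1.039492
Chained index = 100 × 1.187381 × 0.998136 × 1.039492 = 123.1971

123.20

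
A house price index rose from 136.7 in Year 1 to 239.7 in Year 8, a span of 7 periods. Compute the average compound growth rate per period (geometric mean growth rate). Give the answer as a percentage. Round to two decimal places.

8.35%

Growth factor = (239.7/136.7)^(1/7) = (1.753475)^(1/7) = 1.083535
Growth rate = 1.083535 − 1 = 0.083535 = 8.3535%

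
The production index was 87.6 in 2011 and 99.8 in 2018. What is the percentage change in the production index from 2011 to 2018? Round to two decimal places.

Change = (99.8 − 87.6) / 87.6 × 100
       = 12.2 / 87.6 × 100 = 13.9269%

13.93%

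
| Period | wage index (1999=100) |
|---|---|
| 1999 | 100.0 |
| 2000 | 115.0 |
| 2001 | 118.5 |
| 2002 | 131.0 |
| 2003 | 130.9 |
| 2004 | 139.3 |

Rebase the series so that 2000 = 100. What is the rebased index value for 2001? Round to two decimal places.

Rebased(2001) = 118.5 / 115.0 × 100 = 103.0435

103.04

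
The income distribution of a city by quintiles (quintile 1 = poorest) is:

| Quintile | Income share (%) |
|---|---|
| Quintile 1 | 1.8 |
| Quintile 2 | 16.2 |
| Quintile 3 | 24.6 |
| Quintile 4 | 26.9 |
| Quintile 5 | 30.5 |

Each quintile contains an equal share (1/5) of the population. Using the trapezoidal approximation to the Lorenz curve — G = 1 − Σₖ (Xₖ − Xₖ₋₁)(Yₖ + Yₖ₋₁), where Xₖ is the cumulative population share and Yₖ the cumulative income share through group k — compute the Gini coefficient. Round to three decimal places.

Cumulative income shares Yₖ: 0.0180, 0.1800, 0.4260, 0.6950, 1.0000
Σ (Xₖ−Xₖ₋₁)(Yₖ+Yₖ₋₁) = (1/5)(0.0180+0.0000) + (1/5)(0.1800+0.0180) + (1/5)(0.4260+0.1800) + (1/5)(0.6950+0.4260) + (1/5)(1.0000+0.6950)
  = 0.0036 + 0.0396 + 0.1212 + 0.2242 + 0.3390 = 0.7276
G = 1 − 0.7276 = 0.2724

0.272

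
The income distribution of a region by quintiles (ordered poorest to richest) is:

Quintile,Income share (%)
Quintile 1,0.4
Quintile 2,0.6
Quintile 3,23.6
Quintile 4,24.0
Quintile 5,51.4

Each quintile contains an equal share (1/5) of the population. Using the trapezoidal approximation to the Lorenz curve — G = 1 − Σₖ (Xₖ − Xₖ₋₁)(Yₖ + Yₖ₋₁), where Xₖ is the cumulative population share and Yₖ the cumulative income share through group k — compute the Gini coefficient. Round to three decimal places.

Cumulative income shares Yₖ: 0.0040, 0.0100, 0.2460, 0.4860, 1.0000
Σ (Xₖ−Xₖ₋₁)(Yₖ+Yₖ₋₁) = (1/5)(0.0040+0.0000) + (1/5)(0.0100+0.0040) + (1/5)(0.2460+0.0100) + (1/5)(0.4860+0.2460) + (1/5)(1.0000+0.4860)
  = 0.0008 + 0.0028 + 0.0512 + 0.1464 + 0.2972 = 0.4984
G = 1 − 0.4984 = 0.5016

0.502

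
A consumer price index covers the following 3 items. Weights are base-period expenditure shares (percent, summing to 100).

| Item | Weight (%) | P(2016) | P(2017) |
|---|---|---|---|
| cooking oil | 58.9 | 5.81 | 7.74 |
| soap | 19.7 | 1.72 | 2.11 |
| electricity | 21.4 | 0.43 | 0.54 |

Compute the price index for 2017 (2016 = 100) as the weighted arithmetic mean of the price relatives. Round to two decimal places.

129.51

cooking oil: 58.9 × (7.74/5.81) = 58.9 × 1.332186 = 78.4657
soap: 19.7 × (2.11/1.72) = 19.7 × 1.226744 = 24.1669
electricity: 21.4 × (0.54/0.43) = 21.4 × 1.255814 = 26.8744
Index = Σ wᵢ·(p₁ᵢ/p₀ᵢ) = 78.4657 + 24.1669 + 26.8744 = 129.5070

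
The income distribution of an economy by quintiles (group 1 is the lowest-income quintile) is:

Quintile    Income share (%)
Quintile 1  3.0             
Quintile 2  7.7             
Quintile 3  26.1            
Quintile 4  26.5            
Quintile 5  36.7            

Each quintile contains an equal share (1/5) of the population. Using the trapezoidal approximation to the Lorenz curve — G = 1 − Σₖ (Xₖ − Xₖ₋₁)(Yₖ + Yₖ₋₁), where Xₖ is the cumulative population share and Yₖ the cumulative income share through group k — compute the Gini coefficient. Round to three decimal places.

Cumulative income shares Yₖ: 0.0300, 0.1070, 0.3680, 0.6330, 1.0000
Σ (Xₖ−Xₖ₋₁)(Yₖ+Yₖ₋₁) = (1/5)(0.0300+0.0000) + (1/5)(0.1070+0.0300) + (1/5)(0.3680+0.1070) + (1/5)(0.6330+0.3680) + (1/5)(1.0000+0.6330)
  = 0.0060 + 0.0274 + 0.0950 + 0.2002 + 0.3266 = 0.6552
G = 1 − 0.6552 = 0.3448

0.345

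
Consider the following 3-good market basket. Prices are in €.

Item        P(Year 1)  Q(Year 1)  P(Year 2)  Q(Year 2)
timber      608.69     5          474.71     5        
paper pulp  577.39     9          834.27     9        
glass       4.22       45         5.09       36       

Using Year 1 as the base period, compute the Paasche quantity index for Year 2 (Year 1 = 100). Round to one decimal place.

99.5

Paasche quantity index uses current-period prices as weights.
ΣP(Year 2)·Q(Year 2) = 474.71×5 + 834.27×9 + 5.09×36 = 2373.55 + 7508.43 + 183.24 = 10065.22
ΣP(Year 2)·Q(Year 1) = 474.71×5 + 834.27×9 + 5.09×45 = 2373.55 + 7508.43 + 229.05 = 10111.03
Index = 10065.22 / 10111.03 × 100 = 99.5469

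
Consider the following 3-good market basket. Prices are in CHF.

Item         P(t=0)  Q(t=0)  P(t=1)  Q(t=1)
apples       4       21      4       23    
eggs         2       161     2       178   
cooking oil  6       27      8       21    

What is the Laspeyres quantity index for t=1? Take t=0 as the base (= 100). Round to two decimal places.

Laspeyres quantity index uses base-period prices as weights.
ΣP(t=0)·Q(t=1) = 4×23 + 2×178 + 6×21 = 92 + 356 + 126 = 574
ΣP(t=0)·Q(t=0) = 4×21 + 2×161 + 6×27 = 84 + 322 + 162 = 568
Index = 574 / 568 × 100 = 101.0563

101.06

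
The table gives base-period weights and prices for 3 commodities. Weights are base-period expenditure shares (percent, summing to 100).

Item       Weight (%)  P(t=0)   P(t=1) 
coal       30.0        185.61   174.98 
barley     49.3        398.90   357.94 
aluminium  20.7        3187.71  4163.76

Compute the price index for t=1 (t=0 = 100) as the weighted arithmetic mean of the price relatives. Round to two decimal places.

99.56

coal: 30.0 × (174.98/185.61) = 30.0 × 0.942729 = 28.2819
barley: 49.3 × (357.94/398.90) = 49.3 × 0.897318 = 44.2378
aluminium: 20.7 × (4163.76/3187.71) = 20.7 × 1.306192 = 27.0382
Index = Σ wᵢ·(p₁ᵢ/p₀ᵢ) = 28.2819 + 44.2378 + 27.0382 = 99.5578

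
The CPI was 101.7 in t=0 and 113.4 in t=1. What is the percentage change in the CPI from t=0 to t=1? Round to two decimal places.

11.50%

Change = (113.4 − 101.7) / 101.7 × 100
       = 11.7 / 101.7 × 100 = 11.5044%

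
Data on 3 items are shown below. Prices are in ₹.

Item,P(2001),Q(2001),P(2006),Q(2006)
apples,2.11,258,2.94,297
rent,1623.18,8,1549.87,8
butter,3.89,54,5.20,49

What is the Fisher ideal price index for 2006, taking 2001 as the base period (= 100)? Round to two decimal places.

97.90

Laspeyres component (base-period weights):
ΣP(2006)Q(2001) = 2.94×258 + 1549.87×8 + 5.20×54 = 758.52 + 12398.96 + 280.8 = 13438.28
ΣP(2001)Q(2001) = 2.11×258 + 1623.18×8 + 3.89×54 = 544.38 + 12985.44 + 210.06 = 13739.88
L = 13438.28 / 13739.88 × 100 = 97.8049
Paasche component (current-period weights):
ΣP(2006)Q(2006) = 2.94×297 + 1549.87×8 + 5.20×49 = 873.18 + 12398.96 + 254.8 = 13526.94
ΣP(2001)Q(2006) = 2.11×297 + 1623.18×8 + 3.89×49 = 626.67 + 12985.44 + 190.61 = 13802.72
P = 13526.94 / 13802.72 × 100 = 98.0020
Fisher = √(L × P) = √(97.8049 × 98.0020) = 97.9034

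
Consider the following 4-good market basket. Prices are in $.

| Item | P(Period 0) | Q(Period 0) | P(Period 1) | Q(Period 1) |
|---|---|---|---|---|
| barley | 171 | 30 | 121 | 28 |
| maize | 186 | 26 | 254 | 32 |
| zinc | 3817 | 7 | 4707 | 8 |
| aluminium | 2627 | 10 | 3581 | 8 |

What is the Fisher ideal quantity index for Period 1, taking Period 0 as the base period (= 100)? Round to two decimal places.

Laspeyres component (base-period weights):
ΣP(Period 0)Q(Period 1) = 171×28 + 186×32 + 3817×8 + 2627×8 = 4788 + 5952 + 30536 + 21016 = 62292
ΣP(Period 0)Q(Period 0) = 171×30 + 186×26 + 3817×7 + 2627×10 = 5130 + 4836 + 26719 + 26270 = 62955
L = 62292 / 62955 × 100 = 98.9469
Paasche component (current-period weights):
ΣP(Period 1)Q(Period 1) = 121×28 + 254×32 + 4707×8 + 3581×8 = 3388 + 8128 + 37656 + 28648 = 77820
ΣP(Period 1)Q(Period 0) = 121×30 + 254×26 + 4707×7 + 3581×10 = 3630 + 6604 + 32949 + 35810 = 78993
P = 77820 / 78993 × 100 = 98.5151
Fisher = √(L × P) = √(98.9469 × 98.5151) = 98.7307

98.73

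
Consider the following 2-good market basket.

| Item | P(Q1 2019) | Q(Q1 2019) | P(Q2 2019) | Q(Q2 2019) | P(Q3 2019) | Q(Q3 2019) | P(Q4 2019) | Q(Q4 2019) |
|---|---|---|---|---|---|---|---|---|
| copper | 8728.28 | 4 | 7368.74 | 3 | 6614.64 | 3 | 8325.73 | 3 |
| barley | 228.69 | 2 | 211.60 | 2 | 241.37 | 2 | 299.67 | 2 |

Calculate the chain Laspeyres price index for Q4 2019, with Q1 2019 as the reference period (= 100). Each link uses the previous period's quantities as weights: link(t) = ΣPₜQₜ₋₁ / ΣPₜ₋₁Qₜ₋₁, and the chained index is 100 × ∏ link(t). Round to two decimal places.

Link Q1 2019→Q2 2019:
ΣP(Q2 2019)Q(Q1 2019) = 7368.74×4 + 211.60×2 = 29474.96 + 423.2 = 29898.16
ΣP(Q1 2019)Q(Q1 2019) = 8728.28×4 + 228.69×2 = 34913.12 + 457.38 = 35370.5
link = 29898.16/35370.5 = 0.845285
Link Q2 2019→Q3 2019:
ΣP(Q3 2019)Q(Q2 2019) = 6614.64×3 + 241.37×2 = 19843.92 + 482.74 = 20326.66
ΣP(Q2 2019)Q(Q2 2019) = 7368.74×3 + 211.60×2 = 22106.22 + 423.2 = 22529.42
link = 20326.66/22529.42 = 0.902227
Link Q3 2019→Q4 2019:
ΣP(Q4 2019)Q(Q3 2019) = 8325.73×3 + 299.67×2 = 24977.19 + 599.34 = 25576.53
ΣP(Q3 2019)Q(Q3 2019) = 6614.64×3 + 241.37×2 = 19843.92 + 482.74 = 20326.66
link = 25576.53/20326.66 = 1.258275
Chained index = 100 × 0.845285 × 0.902227 × 1.258275 = 95.9610

95.96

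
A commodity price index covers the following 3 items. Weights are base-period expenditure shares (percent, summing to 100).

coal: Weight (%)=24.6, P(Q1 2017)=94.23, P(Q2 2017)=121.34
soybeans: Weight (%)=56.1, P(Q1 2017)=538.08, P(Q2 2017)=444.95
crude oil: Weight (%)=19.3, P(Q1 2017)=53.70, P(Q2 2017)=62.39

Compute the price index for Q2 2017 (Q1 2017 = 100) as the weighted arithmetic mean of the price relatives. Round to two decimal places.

coal: 24.6 × (121.34/94.23) = 24.6 × 1.287700 = 31.6774
soybeans: 56.1 × (444.95/538.08) = 56.1 × 0.826922 = 46.3903
crude oil: 19.3 × (62.39/53.70) = 19.3 × 1.161825 = 22.4232
Index = Σ wᵢ·(p₁ᵢ/p₀ᵢ) = 31.6774 + 46.3903 + 22.4232 = 100.4910

100.49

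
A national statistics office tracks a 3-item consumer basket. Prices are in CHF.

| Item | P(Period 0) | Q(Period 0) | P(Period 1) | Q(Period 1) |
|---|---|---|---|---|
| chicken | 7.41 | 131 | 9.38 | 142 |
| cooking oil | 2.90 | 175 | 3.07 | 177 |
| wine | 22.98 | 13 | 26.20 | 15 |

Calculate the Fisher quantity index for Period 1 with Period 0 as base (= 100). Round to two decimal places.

107.59

Laspeyres component (base-period weights):
ΣP(Period 0)Q(Period 1) = 7.41×142 + 2.90×177 + 22.98×15 = 1052.22 + 513.3 + 344.7 = 1910.22
ΣP(Period 0)Q(Period 0) = 7.41×131 + 2.90×175 + 22.98×13 = 970.71 + 507.5 + 298.74 = 1776.95
L = 1910.22 / 1776.95 × 100 = 107.4999
Paasche component (current-period weights):
ΣP(Period 1)Q(Period 1) = 9.38×142 + 3.07×177 + 26.20×15 = 1331.96 + 543.39 + 393 = 2268.35
ΣP(Period 1)Q(Period 0) = 9.38×131 + 3.07×175 + 26.20×13 = 1228.78 + 537.25 + 340.6 = 2106.63
P = 2268.35 / 2106.63 × 100 = 107.6767
Fisher = √(L × P) = √(107.4999 × 107.6767) = 107.5883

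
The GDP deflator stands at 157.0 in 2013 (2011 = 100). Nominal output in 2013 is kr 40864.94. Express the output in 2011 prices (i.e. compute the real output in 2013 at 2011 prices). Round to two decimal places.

26028.62

Real = Nominal ÷ (Index/100) = 40864.94 ÷ (157.0/100)
     = 40864.94 ÷ 1.570 = 26028.6242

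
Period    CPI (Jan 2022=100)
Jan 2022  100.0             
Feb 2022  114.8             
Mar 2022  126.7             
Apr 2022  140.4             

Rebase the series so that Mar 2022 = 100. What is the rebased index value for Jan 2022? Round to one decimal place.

Rebased(Jan 2022) = 100.0 / 126.7 × 100 = 78.9266

78.9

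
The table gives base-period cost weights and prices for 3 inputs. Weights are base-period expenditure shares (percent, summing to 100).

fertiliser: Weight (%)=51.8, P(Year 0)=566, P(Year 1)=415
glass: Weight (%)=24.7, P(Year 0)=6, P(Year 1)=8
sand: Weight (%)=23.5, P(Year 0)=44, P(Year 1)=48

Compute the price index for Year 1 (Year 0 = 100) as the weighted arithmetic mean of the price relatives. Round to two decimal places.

fertiliser: 51.8 × (415/566) = 51.8 × 0.733216 = 37.9806
glass: 24.7 × (8/6) = 24.7 × 1.333333 = 32.9333
sand: 23.5 × (48/44) = 23.5 × 1.090909 = 25.6364
Index = Σ wᵢ·(p₁ᵢ/p₀ᵢ) = 37.9806 + 32.9333 + 25.6364 = 96.5503

96.55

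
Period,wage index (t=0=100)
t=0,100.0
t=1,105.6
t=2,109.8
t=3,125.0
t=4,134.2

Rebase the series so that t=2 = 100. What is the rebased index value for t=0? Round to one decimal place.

Rebased(t=0) = 100.0 / 109.8 × 100 = 91.0747

91.1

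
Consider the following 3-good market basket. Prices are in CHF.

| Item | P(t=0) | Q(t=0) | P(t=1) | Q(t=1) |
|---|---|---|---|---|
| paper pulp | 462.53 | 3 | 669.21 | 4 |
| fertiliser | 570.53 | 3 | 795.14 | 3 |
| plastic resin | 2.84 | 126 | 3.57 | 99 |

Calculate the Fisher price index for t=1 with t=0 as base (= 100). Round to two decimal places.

Laspeyres component (base-period weights):
ΣP(t=1)Q(t=0) = 669.21×3 + 795.14×3 + 3.57×126 = 2007.63 + 2385.42 + 449.82 = 4842.87
ΣP(t=0)Q(t=0) = 462.53×3 + 570.53×3 + 2.84×126 = 1387.59 + 1711.59 + 357.84 = 3457.02
L = 4842.87 / 3457.02 × 100 = 140.0880
Paasche component (current-period weights):
ΣP(t=1)Q(t=1) = 669.21×4 + 795.14×3 + 3.57×99 = 2676.84 + 2385.42 + 353.43 = 5415.69
ΣP(t=0)Q(t=1) = 462.53×4 + 570.53×3 + 2.84×99 = 1850.12 + 1711.59 + 281.16 = 3842.87
P = 5415.69 / 3842.87 × 100 = 140.9283
Fisher = √(L × P) = √(140.0880 × 140.9283) = 140.5075

140.51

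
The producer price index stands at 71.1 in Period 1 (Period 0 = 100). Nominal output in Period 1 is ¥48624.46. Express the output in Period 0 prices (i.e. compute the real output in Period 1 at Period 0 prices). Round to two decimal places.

68388.83

Real = Nominal ÷ (Index/100) = 48624.46 ÷ (71.1/100)
     = 48624.46 ÷ 0.711 = 68388.8326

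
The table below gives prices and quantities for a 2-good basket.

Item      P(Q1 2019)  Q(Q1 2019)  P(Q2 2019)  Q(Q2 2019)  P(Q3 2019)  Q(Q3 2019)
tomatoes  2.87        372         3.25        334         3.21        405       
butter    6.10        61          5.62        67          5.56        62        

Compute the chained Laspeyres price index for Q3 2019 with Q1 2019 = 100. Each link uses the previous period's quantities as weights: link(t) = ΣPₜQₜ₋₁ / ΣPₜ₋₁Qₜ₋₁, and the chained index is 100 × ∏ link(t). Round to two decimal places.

106.50

Link Q1 2019→Q2 2019:
ΣP(Q2 2019)Q(Q1 2019) = 3.25×372 + 5.62×61 = 1209 + 342.82 = 1551.82
ΣP(Q1 2019)Q(Q1 2019) = 2.87×372 + 6.10×61 = 1067.64 + 372.1 = 1439.74
link = 1551.82/1439.74 = 1.077847
Link Q2 2019→Q3 2019:
ΣP(Q3 2019)Q(Q2 2019) = 3.21×334 + 5.56×67 = 1072.14 + 372.52 = 1444.66
ΣP(Q2 2019)Q(Q2 2019) = 3.25×334 + 5.62×67 = 1085.5 + 376.54 = 1462.04
link = 1444.66/1462.04 = 0.988113
Chained index = 100 × 1.077847 × 0.988113 = 106.5034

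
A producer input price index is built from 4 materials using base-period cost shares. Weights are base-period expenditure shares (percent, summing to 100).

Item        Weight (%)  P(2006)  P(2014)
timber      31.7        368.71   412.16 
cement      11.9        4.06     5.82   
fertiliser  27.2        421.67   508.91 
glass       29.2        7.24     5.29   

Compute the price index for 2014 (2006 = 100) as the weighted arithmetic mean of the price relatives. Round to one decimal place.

106.7

timber: 31.7 × (412.16/368.71) = 31.7 × 1.117843 = 35.4356
cement: 11.9 × (5.82/4.06) = 11.9 × 1.433498 = 17.0586
fertiliser: 27.2 × (508.91/421.67) = 27.2 × 1.206892 = 32.8275
glass: 29.2 × (5.29/7.24) = 29.2 × 0.730663 = 21.3354
Index = Σ wᵢ·(p₁ᵢ/p₀ᵢ) = 35.4356 + 17.0586 + 32.8275 + 21.3354 = 106.6571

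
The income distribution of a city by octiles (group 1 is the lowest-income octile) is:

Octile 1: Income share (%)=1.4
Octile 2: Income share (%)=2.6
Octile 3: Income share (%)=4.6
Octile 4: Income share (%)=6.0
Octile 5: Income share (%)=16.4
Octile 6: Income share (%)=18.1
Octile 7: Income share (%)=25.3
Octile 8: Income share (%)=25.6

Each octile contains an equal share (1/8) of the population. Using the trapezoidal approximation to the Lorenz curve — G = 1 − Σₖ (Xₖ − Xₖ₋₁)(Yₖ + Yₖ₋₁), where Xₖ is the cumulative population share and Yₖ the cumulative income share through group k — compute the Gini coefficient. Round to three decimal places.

Cumulative income shares Yₖ: 0.0140, 0.0400, 0.0860, 0.1460, 0.3100, 0.4910, 0.7440, 1.0000
Σ (Xₖ−Xₖ₋₁)(Yₖ+Yₖ₋₁) = (1/8)(0.0140+0.0000) + (1/8)(0.0400+0.0140) + (1/8)(0.0860+0.0400) + (1/8)(0.1460+0.0860) + (1/8)(0.3100+0.1460) + (1/8)(0.4910+0.3100) + (1/8)(0.7440+0.4910) + (1/8)(1.0000+0.7440)
  = 0.0017 + 0.0067 + 0.0158 + 0.0290 + 0.0570 + 0.1001 + 0.1544 + 0.2180 = 0.5827
G = 1 − 0.5827 = 0.4173

0.417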